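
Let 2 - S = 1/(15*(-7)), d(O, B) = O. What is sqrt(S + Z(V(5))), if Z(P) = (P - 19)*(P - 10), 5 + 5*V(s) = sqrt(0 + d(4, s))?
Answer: sqrt(2312709)/105 ≈ 14.483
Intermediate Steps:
V(s) = -3/5 (V(s) = -1 + sqrt(0 + 4)/5 = -1 + sqrt(4)/5 = -1 + (1/5)*2 = -1 + 2/5 = -3/5)
S = 211/105 (S = 2 - 1/(15*(-7)) = 2 - 1/(-105) = 2 - 1*(-1/105) = 2 + 1/105 = 211/105 ≈ 2.0095)
Z(P) = (-19 + P)*(-10 + P)
sqrt(S + Z(V(5))) = sqrt(211/105 + (190 + (-3/5)**2 - 29*(-3/5))) = sqrt(211/105 + (190 + 9/25 + 87/5)) = sqrt(211/105 + 5194/25) = sqrt(110129/525) = sqrt(2312709)/105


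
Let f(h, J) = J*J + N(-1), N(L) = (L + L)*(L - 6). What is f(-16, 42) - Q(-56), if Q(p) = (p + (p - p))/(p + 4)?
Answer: 23100/13 ≈ 1776.9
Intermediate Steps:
N(L) = 2*L*(-6 + L) (N(L) = (2*L)*(-6 + L) = 2*L*(-6 + L))
Q(p) = p/(4 + p) (Q(p) = (p + 0)/(4 + p) = p/(4 + p))
f(h, J) = 14 + J² (f(h, J) = J*J + 2*(-1)*(-6 - 1) = J² + 2*(-1)*(-7) = J² + 14 = 14 + J²)
f(-16, 42) - Q(-56) = (14 + 42²) - (-56)/(4 - 56) = (14 + 1764) - (-56)/(-52) = 1778 - (-56)*(-1)/52 = 1778 - 1*14/13 = 1778 - 14/13 = 23100/13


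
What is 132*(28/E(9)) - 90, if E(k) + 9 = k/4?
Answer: -5738/9 ≈ -637.56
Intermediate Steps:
E(k) = -9 + k/4
132*(28/E(9)) - 90 = 132*(28/(-9 + (¼)*9)) - 90 = 132*(28/(-9 + 9/4)) - 90 = 132*(28/(-27/4)) - 90 = 132*(28*(-4/27)) - 90 = 132*(-112/27) - 90 = -4928/9 - 90 = -5738/9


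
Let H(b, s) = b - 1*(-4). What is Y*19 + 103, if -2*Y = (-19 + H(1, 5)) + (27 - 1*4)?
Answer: 35/2 ≈ 17.500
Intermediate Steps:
H(b, s) = 4 + b (H(b, s) = b + 4 = 4 + b)
Y = -9/2 (Y = -((-19 + (4 + 1)) + (27 - 1*4))/2 = -((-19 + 5) + (27 - 4))/2 = -(-14 + 23)/2 = -1/2*9 = -9/2 ≈ -4.5000)
Y*19 + 103 = -9/2*19 + 103 = -171/2 + 103 = 35/2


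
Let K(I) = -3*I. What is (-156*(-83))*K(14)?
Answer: -543816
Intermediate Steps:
(-156*(-83))*K(14) = (-156*(-83))*(-3*14) = 12948*(-42) = -543816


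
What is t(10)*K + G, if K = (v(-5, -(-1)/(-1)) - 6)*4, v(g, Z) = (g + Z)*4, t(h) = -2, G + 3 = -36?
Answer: 201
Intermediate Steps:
G = -39 (G = -3 - 36 = -39)
v(g, Z) = 4*Z + 4*g (v(g, Z) = (Z + g)*4 = 4*Z + 4*g)
K = -120 (K = ((4*(-(-1)/(-1)) + 4*(-5)) - 6)*4 = ((4*(-(-1)*(-1)) - 20) - 6)*4 = ((4*(-1*1) - 20) - 6)*4 = ((4*(-1) - 20) - 6)*4 = ((-4 - 20) - 6)*4 = (-24 - 6)*4 = -30*4 = -120)
t(10)*K + G = -2*(-120) - 39 = 240 - 39 = 201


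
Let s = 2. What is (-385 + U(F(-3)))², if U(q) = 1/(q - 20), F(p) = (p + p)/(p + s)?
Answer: 29062881/196 ≈ 1.4828e+5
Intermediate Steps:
F(p) = 2*p/(2 + p) (F(p) = (p + p)/(p + 2) = (2*p)/(2 + p) = 2*p/(2 + p))
U(q) = 1/(-20 + q)
(-385 + U(F(-3)))² = (-385 + 1/(-20 + 2*(-3)/(2 - 3)))² = (-385 + 1/(-20 + 2*(-3)/(-1)))² = (-385 + 1/(-20 + 2*(-3)*(-1)))² = (-385 + 1/(-20 + 6))² = (-385 + 1/(-14))² = (-385 - 1/14)² = (-5391/14)² = 29062881/196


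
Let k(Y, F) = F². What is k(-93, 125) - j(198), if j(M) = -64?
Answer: 15689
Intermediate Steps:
k(-93, 125) - j(198) = 125² - 1*(-64) = 15625 + 64 = 15689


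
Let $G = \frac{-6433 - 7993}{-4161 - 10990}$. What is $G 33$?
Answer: $\frac{476058}{15151} \approx 31.421$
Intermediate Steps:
$G = \frac{14426}{15151}$ ($G = - \frac{14426}{-15151} = \left(-14426\right) \left(- \frac{1}{15151}\right) = \frac{14426}{15151} \approx 0.95215$)
$G 33 = \frac{14426}{15151} \cdot 33 = \frac{476058}{15151}$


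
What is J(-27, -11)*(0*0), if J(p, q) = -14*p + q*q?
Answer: 0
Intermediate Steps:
J(p, q) = q² - 14*p (J(p, q) = -14*p + q² = q² - 14*p)
J(-27, -11)*(0*0) = ((-11)² - 14*(-27))*(0*0) = (121 + 378)*0 = 499*0 = 0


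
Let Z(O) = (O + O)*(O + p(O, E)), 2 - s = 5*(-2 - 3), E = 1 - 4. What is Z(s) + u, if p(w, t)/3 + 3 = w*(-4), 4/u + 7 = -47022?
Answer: -777107200/47029 ≈ -16524.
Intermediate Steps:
u = -4/47029 (u = 4/(-7 - 47022) = 4/(-47029) = 4*(-1/47029) = -4/47029 ≈ -8.5054e-5)
E = -3
p(w, t) = -9 - 12*w (p(w, t) = -9 + 3*(w*(-4)) = -9 + 3*(-4*w) = -9 - 12*w)
s = 27 (s = 2 - 5*(-2 - 3) = 2 - 5*(-5) = 2 - 1*(-25) = 2 + 25 = 27)
Z(O) = 2*O*(-9 - 11*O) (Z(O) = (O + O)*(O + (-9 - 12*O)) = (2*O)*(-9 - 11*O) = 2*O*(-9 - 11*O))
Z(s) + u = -2*27*(9 + 11*27) - 4/47029 = -2*27*(9 + 297) - 4/47029 = -2*27*306 - 4/47029 = -16524 - 4/47029 = -777107200/47029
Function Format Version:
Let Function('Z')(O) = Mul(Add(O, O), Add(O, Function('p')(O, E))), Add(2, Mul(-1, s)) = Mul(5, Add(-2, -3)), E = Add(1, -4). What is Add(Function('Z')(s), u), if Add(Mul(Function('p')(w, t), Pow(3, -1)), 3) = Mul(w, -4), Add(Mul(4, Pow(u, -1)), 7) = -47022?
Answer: Rational(-777107200, 47029) ≈ -16524.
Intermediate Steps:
u = Rational(-4, 47029) (u = Mul(4, Pow(Add(-7, -47022), -1)) = Mul(4, Pow(-47029, -1)) = Mul(4, Rational(-1, 47029)) = Rational(-4, 47029) ≈ -8.5054e-5)
E = -3
Function('p')(w, t) = Add(-9, Mul(-12, w)) (Function('p')(w, t) = Add(-9, Mul(3, Mul(w, -4))) = Add(-9, Mul(3, Mul(-4, w))) = Add(-9, Mul(-12, w)))
s = 27 (s = Add(2, Mul(-1, Mul(5, Add(-2, -3)))) = Add(2, Mul(-1, Mul(5, -5))) = Add(2, Mul(-1, -25)) = Add(2, 25) = 27)
Function('Z')(O) = Mul(2, O, Add(-9, Mul(-11, O))) (Function('Z')(O) = Mul(Add(O, O), Add(O, Add(-9, Mul(-12, O)))) = Mul(Mul(2, O), Add(-9, Mul(-11, O))) = Mul(2, O, Add(-9, Mul(-11, O))))
Add(Function('Z')(s), u) = Add(Mul(-2, 27, Add(9, Mul(11, 27))), Rational(-4, 47029)) = Add(Mul(-2, 27, Add(9, 297)), Rational(-4, 47029)) = Add(Mul(-2, 27, 306), Rational(-4, 47029)) = Add(-16524, Rational(-4, 47029)) = Rational(-777107200, 47029)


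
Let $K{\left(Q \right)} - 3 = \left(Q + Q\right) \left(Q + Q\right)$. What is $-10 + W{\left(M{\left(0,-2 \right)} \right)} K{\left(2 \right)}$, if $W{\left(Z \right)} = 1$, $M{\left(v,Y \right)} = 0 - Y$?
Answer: $9$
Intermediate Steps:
$M{\left(v,Y \right)} = - Y$
$K{\left(Q \right)} = 3 + 4 Q^{2}$ ($K{\left(Q \right)} = 3 + \left(Q + Q\right) \left(Q + Q\right) = 3 + 2 Q 2 Q = 3 + 4 Q^{2}$)
$-10 + W{\left(M{\left(0,-2 \right)} \right)} K{\left(2 \right)} = -10 + 1 \left(3 + 4 \cdot 2^{2}\right) = -10 + 1 \left(3 + 4 \cdot 4\right) = -10 + 1 \left(3 + 16\right) = -10 + 1 \cdot 19 = -10 + 19 = 9$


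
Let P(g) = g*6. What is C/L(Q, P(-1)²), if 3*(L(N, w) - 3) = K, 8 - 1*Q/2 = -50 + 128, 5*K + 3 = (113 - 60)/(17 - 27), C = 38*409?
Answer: 2331300/367 ≈ 6352.3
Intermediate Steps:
P(g) = 6*g
C = 15542
K = -83/50 (K = -⅗ + ((113 - 60)/(17 - 27))/5 = -⅗ + (53/(-10))/5 = -⅗ + (53*(-⅒))/5 = -⅗ + (⅕)*(-53/10) = -⅗ - 53/50 = -83/50 ≈ -1.6600)
Q = -140 (Q = 16 - 2*(-50 + 128) = 16 - 2*78 = 16 - 156 = -140)
L(N, w) = 367/150 (L(N, w) = 3 + (⅓)*(-83/50) = 3 - 83/150 = 367/150)
C/L(Q, P(-1)²) = 15542/(367/150) = 15542*(150/367) = 2331300/367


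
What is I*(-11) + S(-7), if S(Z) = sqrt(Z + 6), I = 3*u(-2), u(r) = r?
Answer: 66 + I ≈ 66.0 + 1.0*I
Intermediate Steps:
I = -6 (I = 3*(-2) = -6)
S(Z) = sqrt(6 + Z)
I*(-11) + S(-7) = -6*(-11) + sqrt(6 - 7) = 66 + sqrt(-1) = 66 + I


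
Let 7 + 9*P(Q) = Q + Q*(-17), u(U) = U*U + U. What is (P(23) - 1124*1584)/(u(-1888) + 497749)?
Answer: -5341373/12181215 ≈ -0.43849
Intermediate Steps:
u(U) = U + U**2 (u(U) = U**2 + U = U + U**2)
P(Q) = -7/9 - 16*Q/9 (P(Q) = -7/9 + (Q + Q*(-17))/9 = -7/9 + (Q - 17*Q)/9 = -7/9 + (-16*Q)/9 = -7/9 - 16*Q/9)
(P(23) - 1124*1584)/(u(-1888) + 497749) = ((-7/9 - 16/9*23) - 1124*1584)/(-1888*(1 - 1888) + 497749) = ((-7/9 - 368/9) - 1780416)/(-1888*(-1887) + 497749) = (-125/3 - 1780416)/(3562656 + 497749) = -5341373/3/4060405 = -5341373/3*1/4060405 = -5341373/12181215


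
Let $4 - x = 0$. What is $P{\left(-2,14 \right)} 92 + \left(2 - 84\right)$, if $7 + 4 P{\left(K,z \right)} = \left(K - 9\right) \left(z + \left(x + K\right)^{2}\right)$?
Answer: $-4797$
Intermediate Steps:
$x = 4$ ($x = 4 - 0 = 4 + 0 = 4$)
$P{\left(K,z \right)} = - \frac{7}{4} + \frac{\left(-9 + K\right) \left(z + \left(4 + K\right)^{2}\right)}{4}$ ($P{\left(K,z \right)} = - \frac{7}{4} + \frac{\left(K - 9\right) \left(z + \left(4 + K\right)^{2}\right)}{4} = - \frac{7}{4} + \frac{\left(-9 + K\right) \left(z + \left(4 + K\right)^{2}\right)}{4}$)
$P{\left(-2,14 \right)} 92 + \left(2 - 84\right) = \left(- \frac{151}{4} - -28 - \frac{63}{2} - \frac{\left(-2\right)^{2}}{4} + \frac{\left(-2\right)^{3}}{4} + \frac{1}{4} \left(-2\right) 14\right) 92 + \left(2 - 84\right) = \left(- \frac{151}{4} + 28 - \frac{63}{2} - 1 + \frac{1}{4} \left(-8\right) - 7\right) 92 + \left(2 - 84\right) = \left(- \frac{151}{4} + 28 - \frac{63}{2} - 1 - 2 - 7\right) 92 - 82 = \left(- \frac{205}{4}\right) 92 - 82 = -4715 - 82 = -4797$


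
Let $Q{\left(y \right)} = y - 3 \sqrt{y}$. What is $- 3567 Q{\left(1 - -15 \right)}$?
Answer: $-14268$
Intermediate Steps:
$- 3567 Q{\left(1 - -15 \right)} = - 3567 \left(\left(1 - -15\right) - 3 \sqrt{1 - -15}\right) = - 3567 \left(\left(1 + 15\right) - 3 \sqrt{1 + 15}\right) = - 3567 \left(16 - 3 \sqrt{16}\right) = - 3567 \left(16 - 12\right) = \left(-3567\right) 4 = -14268$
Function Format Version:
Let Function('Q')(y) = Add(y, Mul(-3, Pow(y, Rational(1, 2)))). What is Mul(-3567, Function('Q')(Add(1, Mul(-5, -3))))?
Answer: -14268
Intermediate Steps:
Mul(-3567, Function('Q')(Add(1, Mul(-5, -3)))) = Mul(-3567, Add(Add(1, Mul(-5, -3)), Mul(-3, Pow(Add(1, Mul(-5, -3)), Rational(1, 2))))) = Mul(-3567, Add(Add(1, 15), Mul(-3, Pow(Add(1, 15), Rational(1, 2))))) = Mul(-3567, Add(16, Mul(-3, Pow(16, Rational(1, 2))))) = Mul(-3567, Add(16, Mul(-3, 4))) = Mul(-3567, Add(16, -12)) = Mul(-3567, 4) = -14268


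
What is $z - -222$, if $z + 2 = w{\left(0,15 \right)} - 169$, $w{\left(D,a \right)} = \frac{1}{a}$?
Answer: $\frac{766}{15} \approx 51.067$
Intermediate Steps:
$z = - \frac{2564}{15}$ ($z = -2 - \left(169 - \frac{1}{15}\right) = -2 + \left(\frac{1}{15} - 169\right) = -2 - \frac{2534}{15} = - \frac{2564}{15} \approx -170.93$)
$z - -222 = - \frac{2564}{15} - -222 = - \frac{2564}{15} + 222 = \frac{766}{15}$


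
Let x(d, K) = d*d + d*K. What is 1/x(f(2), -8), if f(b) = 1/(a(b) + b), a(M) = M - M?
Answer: -4/15 ≈ -0.26667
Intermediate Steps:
a(M) = 0
f(b) = 1/b (f(b) = 1/(0 + b) = 1/b)
x(d, K) = d² + K*d
1/x(f(2), -8) = 1/((-8 + 1/2)/2) = 1/((-8 + ½)/2) = 1/((½)*(-15/2)) = 1/(-15/4) = -4/15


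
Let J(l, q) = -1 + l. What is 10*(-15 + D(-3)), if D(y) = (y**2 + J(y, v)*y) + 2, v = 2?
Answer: 80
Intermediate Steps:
D(y) = 2 + y**2 + y*(-1 + y) (D(y) = (y**2 + (-1 + y)*y) + 2 = (y**2 + y*(-1 + y)) + 2 = 2 + y**2 + y*(-1 + y))
10*(-15 + D(-3)) = 10*(-15 + (2 - 1*(-3) + 2*(-3)**2)) = 10*(-15 + (2 + 3 + 2*9)) = 10*(-15 + (2 + 3 + 18)) = 10*(-15 + 23) = 10*8 = 80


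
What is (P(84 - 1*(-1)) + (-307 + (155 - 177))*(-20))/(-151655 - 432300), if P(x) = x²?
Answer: -2761/116791 ≈ -0.023641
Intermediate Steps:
(P(84 - 1*(-1)) + (-307 + (155 - 177))*(-20))/(-151655 - 432300) = ((84 - 1*(-1))² + (-307 + (155 - 177))*(-20))/(-151655 - 432300) = ((84 + 1)² + (-307 - 22)*(-20))/(-583955) = (85² - 329*(-20))*(-1/583955) = (7225 + 6580)*(-1/583955) = 13805*(-1/583955) = -2761/116791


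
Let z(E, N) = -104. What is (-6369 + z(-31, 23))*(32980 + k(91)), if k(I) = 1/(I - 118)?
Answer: -5763941107/27 ≈ -2.1348e+8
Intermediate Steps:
k(I) = 1/(-118 + I)
(-6369 + z(-31, 23))*(32980 + k(91)) = (-6369 - 104)*(32980 + 1/(-118 + 91)) = -6473*(32980 + 1/(-27)) = -6473*(32980 - 1/27) = -6473*890459/27 = -5763941107/27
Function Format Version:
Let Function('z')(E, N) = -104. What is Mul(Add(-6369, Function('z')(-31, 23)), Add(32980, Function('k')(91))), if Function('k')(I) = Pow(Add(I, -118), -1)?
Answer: Rational(-5763941107, 27) ≈ -2.1348e+8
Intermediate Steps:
Function('k')(I) = Pow(Add(-118, I), -1)
Mul(Add(-6369, Function('z')(-31, 23)), Add(32980, Function('k')(91))) = Mul(Add(-6369, -104), Add(32980, Pow(Add(-118, 91), -1))) = Mul(-6473, Add(32980, Pow(-27, -1))) = Mul(-6473, Add(32980, Rational(-1, 27))) = Mul(-6473, Rational(890459, 27)) = Rational(-5763941107, 27)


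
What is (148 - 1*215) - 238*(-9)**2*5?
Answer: -96457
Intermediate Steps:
(148 - 1*215) - 238*(-9)**2*5 = (148 - 215) - 19278*5 = -67 - 238*405 = -67 - 96390 = -96457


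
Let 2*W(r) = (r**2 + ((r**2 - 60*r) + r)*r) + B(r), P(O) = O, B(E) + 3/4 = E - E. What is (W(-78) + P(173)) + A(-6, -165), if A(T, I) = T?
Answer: -3308363/8 ≈ -4.1355e+5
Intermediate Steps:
B(E) = -3/4 (B(E) = -3/4 + (E - E) = -3/4 + 0 = -3/4)
W(r) = -3/8 + r**2/2 + r*(r**2 - 59*r)/2 (W(r) = ((r**2 + ((r**2 - 60*r) + r)*r) - 3/4)/2 = ((r**2 + (r**2 - 59*r)*r) - 3/4)/2 = ((r**2 + r*(r**2 - 59*r)) - 3/4)/2 = (-3/4 + r**2 + r*(r**2 - 59*r))/2 = -3/8 + r**2/2 + r*(r**2 - 59*r)/2)
(W(-78) + P(173)) + A(-6, -165) = ((-3/8 + (1/2)*(-78)**3 - 29*(-78)**2) + 173) - 6 = ((-3/8 + (1/2)*(-474552) - 29*6084) + 173) - 6 = ((-3/8 - 237276 - 176436) + 173) - 6 = (-3309699/8 + 173) - 6 = -3308315/8 - 6 = -3308363/8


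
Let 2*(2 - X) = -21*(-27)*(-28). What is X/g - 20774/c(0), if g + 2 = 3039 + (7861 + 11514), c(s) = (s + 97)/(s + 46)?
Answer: -5354056667/543491 ≈ -9851.2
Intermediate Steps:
c(s) = (97 + s)/(46 + s)
X = 7940 (X = 2 - (-21*(-27))*(-28)/2 = 2 - 567*(-28)/2 = 2 - ½*(-15876) = 2 + 7938 = 7940)
g = 22412 (g = -2 + (3039 + (7861 + 11514)) = -2 + (3039 + 19375) = -2 + 22414 = 22412)
X/g - 20774/c(0) = 7940/22412 - 20774*(46 + 0)/(97 + 0) = 7940*(1/22412) - 20774/(97/46) = 1985/5603 - 20774/((1/46)*97) = 1985/5603 - 20774/97/46 = 1985/5603 - 20774*46/97 = 1985/5603 - 955604/97 = -5354056667/543491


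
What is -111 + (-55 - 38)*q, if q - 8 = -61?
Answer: 4818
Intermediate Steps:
q = -53 (q = 8 - 61 = -53)
-111 + (-55 - 38)*q = -111 + (-55 - 38)*(-53) = -111 - 93*(-53) = -111 + 4929 = 4818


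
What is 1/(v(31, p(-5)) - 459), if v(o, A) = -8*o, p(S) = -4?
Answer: -1/707 ≈ -0.0014144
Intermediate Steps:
1/(v(31, p(-5)) - 459) = 1/(-8*31 - 459) = 1/(-248 - 459) = 1/(-707) = -1/707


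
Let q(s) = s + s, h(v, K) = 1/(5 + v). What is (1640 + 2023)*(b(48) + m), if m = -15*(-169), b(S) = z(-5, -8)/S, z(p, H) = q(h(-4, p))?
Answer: 74286861/8 ≈ 9.2859e+6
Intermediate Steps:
q(s) = 2*s
z(p, H) = 2 (z(p, H) = 2/(5 - 4) = 2/1 = 2*1 = 2)
b(S) = 2/S
m = 2535
(1640 + 2023)*(b(48) + m) = (1640 + 2023)*(2/48 + 2535) = 3663*(2*(1/48) + 2535) = 3663*(1/24 + 2535) = 3663*(60841/24) = 74286861/8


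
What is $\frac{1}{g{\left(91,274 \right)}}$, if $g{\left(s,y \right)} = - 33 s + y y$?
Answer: $\frac{1}{72073} \approx 1.3875 \cdot 10^{-5}$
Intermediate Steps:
$g{\left(s,y \right)} = y^{2} - 33 s$ ($g{\left(s,y \right)} = - 33 s + y^{2} = y^{2} - 33 s$)
$\frac{1}{g{\left(91,274 \right)}} = \frac{1}{274^{2} - 3003} = \frac{1}{75076 - 3003} = \frac{1}{72073}$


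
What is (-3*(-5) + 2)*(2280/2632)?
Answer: 4845/329 ≈ 14.726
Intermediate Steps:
(-3*(-5) + 2)*(2280/2632) = (15 + 2)*(2280*(1/2632)) = 17*(285/329) = 4845/329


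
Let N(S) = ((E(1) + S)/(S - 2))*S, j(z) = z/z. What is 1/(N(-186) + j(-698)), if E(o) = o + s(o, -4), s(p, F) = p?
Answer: -47/8509 ≈ -0.0055236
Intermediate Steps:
j(z) = 1
E(o) = 2*o (E(o) = o + o = 2*o)
N(S) = S*(2 + S)/(-2 + S) (N(S) = ((2*1 + S)/(S - 2))*S = ((2 + S)/(-2 + S))*S = S*(2 + S)/(-2 + S))
1/(N(-186) + j(-698)) = 1/(-186*(2 - 186)/(-2 - 186) + 1) = 1/(-186*(-184)/(-188) + 1) = 1/(-186*(-1/188)*(-184) + 1) = 1/(-8556/47 + 1) = 1/(-8509/47) = -47/8509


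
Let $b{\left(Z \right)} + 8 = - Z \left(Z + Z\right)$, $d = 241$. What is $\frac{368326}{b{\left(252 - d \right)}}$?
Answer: $- \frac{184163}{125} \approx -1473.3$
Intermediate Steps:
$b{\left(Z \right)} = -8 - 2 Z^{2}$ ($b{\left(Z \right)} = -8 + - Z \left(Z + Z\right) = -8 + - Z 2 Z = -8 - 2 Z^{2}$)
$\frac{368326}{b{\left(252 - d \right)}} = \frac{368326}{-8 - 2 \left(252 - 241\right)^{2}} = \frac{368326}{-8 - 2 \cdot 11^{2}} = \frac{368326}{-8 - 242} = \frac{368326}{-250} = 368326 \left(- \frac{1}{250}\right) = - \frac{184163}{125}$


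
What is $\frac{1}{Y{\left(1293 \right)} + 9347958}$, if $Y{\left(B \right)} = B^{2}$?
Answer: $\frac{1}{11019807} \approx 9.0746 \cdot 10^{-8}$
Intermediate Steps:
$\frac{1}{Y{\left(1293 \right)} + 9347958} = \frac{1}{1293^{2} + 9347958} = \frac{1}{1671849 + 9347958} = \frac{1}{11019807}$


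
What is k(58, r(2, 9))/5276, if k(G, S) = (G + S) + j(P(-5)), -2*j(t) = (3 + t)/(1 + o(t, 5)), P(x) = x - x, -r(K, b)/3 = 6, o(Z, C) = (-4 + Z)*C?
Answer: 1523/200488 ≈ 0.0075965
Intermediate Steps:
o(Z, C) = C*(-4 + Z)
r(K, b) = -18 (r(K, b) = -3*6 = -18)
P(x) = 0
j(t) = -(3 + t)/(2*(-19 + 5*t)) (j(t) = -(3 + t)/(2*(1 + 5*(-4 + t))) = -(3 + t)/(2*(1 + (-20 + 5*t))) = -(3 + t)/(2*(-19 + 5*t)))
k(G, S) = 3/38 + G + S (k(G, S) = (G + S) + (-3 - 1*0)/(2*(-19 + 5*0)) = (G + S) + (-3 + 0)/(2*(-19 + 0)) = (G + S) + (½)*(-3)/(-19) = (G + S) + (½)*(-1/19)*(-3) = (G + S) + 3/38 = 3/38 + G + S)
k(58, r(2, 9))/5276 = (3/38 + 58 - 18)/5276 = (1523/38)*(1/5276) = 1523/200488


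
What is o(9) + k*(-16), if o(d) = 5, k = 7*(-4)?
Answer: 453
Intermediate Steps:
k = -28
o(9) + k*(-16) = 5 - 28*(-16) = 5 + 448 = 453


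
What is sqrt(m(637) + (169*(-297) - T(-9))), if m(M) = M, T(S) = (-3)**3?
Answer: I*sqrt(49529) ≈ 222.55*I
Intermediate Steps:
T(S) = -27
sqrt(m(637) + (169*(-297) - T(-9))) = sqrt(637 + (169*(-297) - 1*(-27))) = sqrt(637 + (-50193 + 27)) = sqrt(637 - 50166) = sqrt(-49529) = I*sqrt(49529)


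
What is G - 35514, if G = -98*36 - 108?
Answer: -39150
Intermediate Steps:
G = -3636 (G = -3528 - 108 = -3636)
G - 35514 = -3636 - 35514 = -39150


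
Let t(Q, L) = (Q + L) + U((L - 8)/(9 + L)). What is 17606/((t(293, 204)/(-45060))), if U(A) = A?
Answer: -168978514680/106057 ≈ -1.5933e+6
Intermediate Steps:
t(Q, L) = L + Q + (-8 + L)/(9 + L) (t(Q, L) = (Q + L) + (L - 8)/(9 + L) = (L + Q) + (-8 + L)/(9 + L) = L + Q + (-8 + L)/(9 + L))
17606/((t(293, 204)/(-45060))) = 17606/((((-8 + 204 + (9 + 204)*(204 + 293))/(9 + 204))/(-45060))) = 17606/((((-8 + 204 + 213*497)/213)*(-1/45060))) = 17606/((((-8 + 204 + 105861)/213)*(-1/45060))) = 17606/((((1/213)*106057)*(-1/45060))) = 17606/(((106057/213)*(-1/45060))) = 17606/(-106057/9597780) = 17606*(-9597780/106057) = -168978514680/106057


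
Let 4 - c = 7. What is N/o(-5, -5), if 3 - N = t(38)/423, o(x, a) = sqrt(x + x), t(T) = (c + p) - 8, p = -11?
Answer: -1291*I*sqrt(10)/4230 ≈ -0.96513*I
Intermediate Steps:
c = -3 (c = 4 - 1*7 = 4 - 7 = -3)
t(T) = -22 (t(T) = (-3 - 11) - 8 = -14 - 8 = -22)
o(x, a) = sqrt(2)*sqrt(x) (o(x, a) = sqrt(2*x) = sqrt(2)*sqrt(x))
N = 1291/423 (N = 3 - (-22)/423 = 3 - 1*(-22/423) = 3 + 22/423 = 1291/423 ≈ 3.0520)
N/o(-5, -5) = (1291/423)/(sqrt(2)*sqrt(-5)) = (1291/423)/(sqrt(2)*(I*sqrt(5))) = (1291/423)/(I*sqrt(10)) = -I*sqrt(10)/10*(1291/423) = -1291*I*sqrt(10)/4230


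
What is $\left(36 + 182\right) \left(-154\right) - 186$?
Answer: $-33758$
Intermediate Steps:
$\left(36 + 182\right) \left(-154\right) - 186 = 218 \left(-154\right) - 186 = -33572 - 186 = -33758$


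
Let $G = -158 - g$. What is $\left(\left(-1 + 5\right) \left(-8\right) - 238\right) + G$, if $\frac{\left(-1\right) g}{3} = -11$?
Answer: $-461$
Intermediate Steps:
$g = 33$ ($g = \left(-3\right) \left(-11\right) = 33$)
$G = -191$ ($G = -158 - 33 = -191$)
$\left(\left(-1 + 5\right) \left(-8\right) - 238\right) + G = \left(\left(-1 + 5\right) \left(-8\right) - 238\right) - 191 = \left(4 \left(-8\right) - 238\right) - 191 = \left(-32 - 238\right) - 191 = -270 - 191 = -461$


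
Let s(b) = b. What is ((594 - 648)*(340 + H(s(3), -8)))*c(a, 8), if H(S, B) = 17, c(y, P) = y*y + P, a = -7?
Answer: -1098846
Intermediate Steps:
c(y, P) = P + y² (c(y, P) = y² + P = P + y²)
((594 - 648)*(340 + H(s(3), -8)))*c(a, 8) = ((594 - 648)*(340 + 17))*(8 + (-7)²) = (-54*357)*(8 + 49) = -19278*57 = -1098846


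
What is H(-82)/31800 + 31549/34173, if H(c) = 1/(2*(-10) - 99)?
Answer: 39795897209/43105822200 ≈ 0.92321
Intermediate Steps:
H(c) = -1/119 (H(c) = 1/(-20 - 99) = 1/(-119) = -1/119)
H(-82)/31800 + 31549/34173 = -1/119/31800 + 31549/34173 = -1/119*1/31800 + 31549*(1/34173) = -1/3784200 + 31549/34173 = 39795897209/43105822200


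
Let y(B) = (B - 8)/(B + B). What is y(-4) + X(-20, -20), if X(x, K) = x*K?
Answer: 803/2 ≈ 401.50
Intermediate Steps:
y(B) = (-8 + B)/(2*B) (y(B) = (-8 + B)/((2*B)) = (-8 + B)*(1/(2*B)) = (-8 + B)/(2*B))
X(x, K) = K*x
y(-4) + X(-20, -20) = (½)*(-8 - 4)/(-4) - 20*(-20) = (½)*(-¼)*(-12) + 400 = 3/2 + 400 = 803/2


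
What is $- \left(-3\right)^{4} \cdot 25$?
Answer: $-2025$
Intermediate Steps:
$- \left(-3\right)^{4} \cdot 25 = \left(-1\right) 81 \cdot 25 = \left(-81\right) 25 = -2025$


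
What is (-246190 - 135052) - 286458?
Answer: -667700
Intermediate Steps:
(-246190 - 135052) - 286458 = -381242 - 286458 = -667700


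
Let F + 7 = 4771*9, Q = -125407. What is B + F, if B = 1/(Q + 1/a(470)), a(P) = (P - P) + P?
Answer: 2530467418878/58941289 ≈ 42932.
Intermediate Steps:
a(P) = P (a(P) = 0 + P = P)
F = 42932 (F = -7 + 4771*9 = -7 + 42939 = 42932)
B = -470/58941289 (B = 1/(-125407 + 1/470) = 1/(-58941289/470) = -470/58941289 ≈ -7.9740e-6)
B + F = -470/58941289 + 42932 = 2530467418878/58941289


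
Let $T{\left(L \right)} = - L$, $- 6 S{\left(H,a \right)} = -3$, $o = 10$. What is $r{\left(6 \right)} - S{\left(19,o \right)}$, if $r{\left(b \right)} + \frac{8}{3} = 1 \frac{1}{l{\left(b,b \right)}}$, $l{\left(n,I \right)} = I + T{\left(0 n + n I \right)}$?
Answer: $- \frac{16}{5} \approx -3.2$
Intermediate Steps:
$S{\left(H,a \right)} = \frac{1}{2}$ ($S{\left(H,a \right)} = \left(- \frac{1}{6}\right) \left(-3\right) = \frac{1}{2}$)
$l{\left(n,I \right)} = I - I n$ ($l{\left(n,I \right)} = I - \left(0 n + n I\right) = I - \left(0 + I n\right) = I - I n$)
$r{\left(b \right)} = - \frac{8}{3} + \frac{1}{b \left(1 - b\right)}$ ($r{\left(b \right)} = - \frac{8}{3} + 1 \frac{1}{b \left(1 - b\right)} = - \frac{8}{3} + \frac{1}{b \left(1 - b\right)}$)
$r{\left(6 \right)} - S{\left(19,o \right)} = \left(- \frac{8}{3} + \frac{1}{6 - 6^{2}}\right) - \frac{1}{2} = \left(- \frac{8}{3} + \frac{1}{6 - 36}\right) - \frac{1}{2} = \left(- \frac{8}{3} + \frac{1}{-30}\right) - \frac{1}{2} = \left(- \frac{8}{3} - \frac{1}{30}\right) - \frac{1}{2} = - \frac{27}{10} - \frac{1}{2} = - \frac{16}{5}$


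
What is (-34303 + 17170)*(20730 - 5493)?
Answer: -261055521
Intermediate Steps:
(-34303 + 17170)*(20730 - 5493) = -17133*15237 = -261055521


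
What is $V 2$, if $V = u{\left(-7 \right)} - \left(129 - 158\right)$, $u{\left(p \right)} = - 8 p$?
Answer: $170$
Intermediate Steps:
$V = 85$ ($V = \left(-8\right) \left(-7\right) - \left(129 - 158\right) = 56 - -29 = 56 + 29 = 85$)
$V 2 = 85 \cdot 2 = 170$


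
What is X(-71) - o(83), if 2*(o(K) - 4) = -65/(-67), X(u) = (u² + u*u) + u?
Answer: 1340873/134 ≈ 10007.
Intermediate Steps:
X(u) = u + 2*u² (X(u) = (u² + u²) + u = 2*u² + u = u + 2*u²)
o(K) = 601/134 (o(K) = 4 + (-65/(-67))/2 = 4 + (-65*(-1/67))/2 = 4 + (½)*(65/67) = 4 + 65/134 = 601/134)
X(-71) - o(83) = -71*(1 + 2*(-71)) - 1*601/134 = -71*(1 - 142) - 601/134 = -71*(-141) - 601/134 = 10011 - 601/134 = 1340873/134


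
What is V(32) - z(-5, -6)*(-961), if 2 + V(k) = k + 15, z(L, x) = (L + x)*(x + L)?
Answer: 116326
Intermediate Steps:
z(L, x) = (L + x)**2 (z(L, x) = (L + x)*(L + x) = (L + x)**2)
V(k) = 13 + k (V(k) = -2 + (k + 15) = -2 + (15 + k) = 13 + k)
V(32) - z(-5, -6)*(-961) = (13 + 32) - (-5 - 6)**2*(-961) = 45 - (-11)**2*(-961) = 45 - 121*(-961) = 45 - 1*(-116281) = 45 + 116281 = 116326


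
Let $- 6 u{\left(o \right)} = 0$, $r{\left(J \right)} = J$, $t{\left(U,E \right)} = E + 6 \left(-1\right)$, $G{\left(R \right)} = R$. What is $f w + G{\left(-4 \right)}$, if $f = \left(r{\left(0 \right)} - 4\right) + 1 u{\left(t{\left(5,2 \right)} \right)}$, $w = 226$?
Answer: $-908$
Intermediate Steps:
$t{\left(U,E \right)} = -6 + E$ ($t{\left(U,E \right)} = E - 6 = -6 + E$)
$u{\left(o \right)} = 0$ ($u{\left(o \right)} = \left(- \frac{1}{6}\right) 0 = 0$)
$f = -4$ ($f = \left(0 - 4\right) + 1 \cdot 0 = -4 + 0 = -4$)
$f w + G{\left(-4 \right)} = \left(-4\right) 226 - 4 = -904 - 4 = -908$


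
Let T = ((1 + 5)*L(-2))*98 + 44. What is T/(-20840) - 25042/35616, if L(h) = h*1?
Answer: -30097373/46389840 ≈ -0.64879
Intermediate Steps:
L(h) = h
T = -1132 (T = ((1 + 5)*(-2))*98 + 44 = (6*(-2))*98 + 44 = -12*98 + 44 = -1176 + 44 = -1132)
T/(-20840) - 25042/35616 = -1132/(-20840) - 25042/35616 = -1132*(-1/20840) - 25042*1/35616 = 283/5210 - 12521/17808 = -30097373/46389840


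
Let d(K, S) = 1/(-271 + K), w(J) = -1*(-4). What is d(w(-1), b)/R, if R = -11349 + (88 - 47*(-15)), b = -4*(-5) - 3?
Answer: 1/2818452 ≈ 3.5480e-7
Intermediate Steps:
w(J) = 4
b = 17 (b = 20 - 3 = 17)
R = -10556 (R = -11349 + (88 + 705) = -11349 + 793 = -10556)
d(w(-1), b)/R = 1/((-271 + 4)*(-10556)) = -1/10556/(-267) = -1/267*(-1/10556) = 1/2818452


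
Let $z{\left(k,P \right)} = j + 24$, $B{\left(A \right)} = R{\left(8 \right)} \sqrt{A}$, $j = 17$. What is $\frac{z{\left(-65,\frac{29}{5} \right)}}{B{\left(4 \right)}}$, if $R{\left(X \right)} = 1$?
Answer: $\frac{41}{2} \approx 20.5$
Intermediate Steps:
$B{\left(A \right)} = \sqrt{A}$ ($B{\left(A \right)} = 1 \sqrt{A} = \sqrt{A}$)
$z{\left(k,P \right)} = 41$ ($z{\left(k,P \right)} = 17 + 24 = 41$)
$\frac{z{\left(-65,\frac{29}{5} \right)}}{B{\left(4 \right)}} = \frac{41}{\sqrt{4}} = \frac{41}{2}$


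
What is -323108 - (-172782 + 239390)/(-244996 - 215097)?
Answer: -148659662436/460093 ≈ -3.2311e+5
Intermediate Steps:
-323108 - (-172782 + 239390)/(-244996 - 215097) = -323108 - 66608/(-460093) = -323108 - 66608*(-1)/460093 = -323108 - 1*(-66608/460093) = -323108 + 66608/460093 = -148659662436/460093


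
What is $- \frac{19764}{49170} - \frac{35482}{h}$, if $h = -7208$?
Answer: $\frac{133515919}{29534780} \approx 4.5206$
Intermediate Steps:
$- \frac{19764}{49170} - \frac{35482}{h} = - \frac{19764}{49170} - \frac{35482}{-7208} = \left(-19764\right) \frac{1}{49170} - - \frac{17741}{3604} = - \frac{3294}{8195} + \frac{17741}{3604} = \frac{133515919}{29534780}$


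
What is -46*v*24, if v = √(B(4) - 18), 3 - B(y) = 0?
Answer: -1104*I*√15 ≈ -4275.8*I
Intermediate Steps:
B(y) = 3 (B(y) = 3 - 1*0 = 3 + 0 = 3)
v = I*√15 (v = √(3 - 18) = √(-15) = I*√15 ≈ 3.873*I)
-46*v*24 = -46*I*√15*24 = -1104*I*√15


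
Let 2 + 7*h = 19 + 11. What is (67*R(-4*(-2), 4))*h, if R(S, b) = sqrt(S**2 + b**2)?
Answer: 1072*sqrt(5) ≈ 2397.1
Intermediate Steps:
h = 4 (h = -2/7 + (19 + 11)/7 = -2/7 + (1/7)*30 = -2/7 + 30/7 = 4)
(67*R(-4*(-2), 4))*h = (67*sqrt((-4*(-2))**2 + 4**2))*4 = (67*sqrt(8**2 + 16))*4 = (67*sqrt(64 + 16))*4 = (67*sqrt(80))*4 = (67*(4*sqrt(5)))*4 = (268*sqrt(5))*4 = 1072*sqrt(5)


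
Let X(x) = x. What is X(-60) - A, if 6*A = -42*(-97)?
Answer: -739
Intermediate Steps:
A = 679 (A = (-42*(-97))/6 = (⅙)*4074 = 679)
X(-60) - A = -60 - 1*679 = -60 - 679 = -739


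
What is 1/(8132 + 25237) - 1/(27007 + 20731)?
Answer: 14369/1592969322 ≈ 9.0203e-6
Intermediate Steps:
1/(8132 + 25237) - 1/(27007 + 20731) = 1/33369 - 1/47738 = 14369/1592969322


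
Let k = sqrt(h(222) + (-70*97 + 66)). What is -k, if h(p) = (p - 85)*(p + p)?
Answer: -2*sqrt(13526) ≈ -232.60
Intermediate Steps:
h(p) = 2*p*(-85 + p) (h(p) = (-85 + p)*(2*p) = 2*p*(-85 + p))
k = 2*sqrt(13526) (k = sqrt(2*222*(-85 + 222) + (-70*97 + 66)) = sqrt(2*222*137 + (-6790 + 66)) = sqrt(60828 - 6724) = sqrt(54104) = 2*sqrt(13526) ≈ 232.60)
-k = -2*sqrt(13526)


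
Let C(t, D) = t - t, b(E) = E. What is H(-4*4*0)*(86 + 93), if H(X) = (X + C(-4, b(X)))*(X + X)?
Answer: 0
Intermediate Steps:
C(t, D) = 0
H(X) = 2*X² (H(X) = (X + 0)*(X + X) = X*(2*X) = 2*X²)
H(-4*4*0)*(86 + 93) = (2*(-4*4*0)²)*(86 + 93) = (2*(-16*0)²)*179 = (2*0²)*179 = (2*0)*179 = 0*179 = 0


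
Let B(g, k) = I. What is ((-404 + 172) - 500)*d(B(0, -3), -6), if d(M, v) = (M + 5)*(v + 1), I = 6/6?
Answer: 21960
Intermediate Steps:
I = 1 (I = 6*(⅙) = 1)
B(g, k) = 1
d(M, v) = (1 + v)*(5 + M) (d(M, v) = (5 + M)*(1 + v) = (1 + v)*(5 + M))
((-404 + 172) - 500)*d(B(0, -3), -6) = ((-404 + 172) - 500)*(5 + 1 + 5*(-6) + 1*(-6)) = (-232 - 500)*(5 + 1 - 30 - 6) = -732*(-30) = 21960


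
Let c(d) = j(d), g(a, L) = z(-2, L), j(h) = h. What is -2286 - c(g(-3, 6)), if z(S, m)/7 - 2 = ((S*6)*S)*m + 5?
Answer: -3343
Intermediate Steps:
z(S, m) = 49 + 42*m*S² (z(S, m) = 14 + 7*(((S*6)*S)*m + 5) = 14 + 7*(((6*S)*S)*m + 5) = 14 + 7*((6*S²)*m + 5) = 14 + 7*(6*m*S² + 5) = 14 + 7*(5 + 6*m*S²) = 14 + (35 + 42*m*S²) = 49 + 42*m*S²)
g(a, L) = 49 + 168*L (g(a, L) = 49 + 42*L*(-2)² = 49 + 42*L*4 = 49 + 168*L)
c(d) = d
-2286 - c(g(-3, 6)) = -2286 - (49 + 168*6) = -2286 - (49 + 1008) = -2286 - 1*1057 = -2286 - 1057 = -3343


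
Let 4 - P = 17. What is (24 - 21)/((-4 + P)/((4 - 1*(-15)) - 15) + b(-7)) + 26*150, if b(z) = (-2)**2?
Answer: 3888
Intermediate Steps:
P = -13 (P = 4 - 1*17 = 4 - 17 = -13)
b(z) = 4
(24 - 21)/((-4 + P)/((4 - 1*(-15)) - 15) + b(-7)) + 26*150 = (24 - 21)/((-4 - 13)/((4 - 1*(-15)) - 15) + 4) + 26*150 = 3/(-17/((4 + 15) - 15) + 4) + 3900 = 3/(-17/(19 - 15) + 4) + 3900 = 3/(-17/4 + 4) + 3900 = 3/(-1/4) + 3900 = 3*(-4) + 3900 = -12 + 3900 = 3888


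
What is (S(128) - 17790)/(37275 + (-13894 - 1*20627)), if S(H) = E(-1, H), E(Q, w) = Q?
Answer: -17791/2754 ≈ -6.4601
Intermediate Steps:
S(H) = -1
(S(128) - 17790)/(37275 + (-13894 - 1*20627)) = (-1 - 17790)/(37275 + (-13894 - 1*20627)) = -17791/(37275 + (-13894 - 20627)) = -17791/(37275 - 34521) = -17791/2754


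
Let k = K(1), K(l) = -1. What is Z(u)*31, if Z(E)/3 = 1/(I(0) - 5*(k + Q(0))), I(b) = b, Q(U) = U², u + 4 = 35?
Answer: 93/5 ≈ 18.600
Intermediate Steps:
u = 31 (u = -4 + 35 = 31)
k = -1
Z(E) = ⅗ (Z(E) = 3/(0 - 5*(-1 + 0²)) = 3/(0 - 5*(-1 + 0)) = 3/(0 - 5*(-1)) = 3/(0 + 5) = 3/5 = 3*(⅕) = ⅗)
Z(u)*31 = (⅗)*31 = 93/5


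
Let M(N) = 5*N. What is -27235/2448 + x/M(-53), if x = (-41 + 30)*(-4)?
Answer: -7324987/648720 ≈ -11.291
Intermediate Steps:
x = 44 (x = -11*(-4) = 44)
-27235/2448 + x/M(-53) = -27235/2448 + 44/((5*(-53))) = -27235*1/2448 + 44/(-265) = -27235/2448 + 44*(-1/265) = -27235/2448 - 44/265 = -7324987/648720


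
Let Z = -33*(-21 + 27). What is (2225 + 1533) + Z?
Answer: 3560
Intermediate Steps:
Z = -198 (Z = -33*6 = -198)
(2225 + 1533) + Z = (2225 + 1533) - 198 = 3758 - 198 = 3560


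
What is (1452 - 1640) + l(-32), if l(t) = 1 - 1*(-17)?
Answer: -170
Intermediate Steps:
l(t) = 18 (l(t) = 1 + 17 = 18)
(1452 - 1640) + l(-32) = (1452 - 1640) + 18 = -188 + 18 = -170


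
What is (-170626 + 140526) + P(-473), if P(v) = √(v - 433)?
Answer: -30100 + I*√906 ≈ -30100.0 + 30.1*I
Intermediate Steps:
P(v) = √(-433 + v)
(-170626 + 140526) + P(-473) = (-170626 + 140526) + √(-433 - 473) = -30100 + √(-906) = -30100 + I*√906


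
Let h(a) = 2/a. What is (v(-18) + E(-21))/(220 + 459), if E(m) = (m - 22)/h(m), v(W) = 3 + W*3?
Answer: 801/1358 ≈ 0.58984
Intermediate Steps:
v(W) = 3 + 3*W
E(m) = m*(-22 + m)/2 (E(m) = (m - 22)/((2/m)) = (-22 + m)*(m/2) = m*(-22 + m)/2)
(v(-18) + E(-21))/(220 + 459) = ((3 + 3*(-18)) + (½)*(-21)*(-22 - 21))/(220 + 459) = ((3 - 54) + (½)*(-21)*(-43))/679 = (-51 + 903/2)*(1/679) = (801/2)*(1/679) = 801/1358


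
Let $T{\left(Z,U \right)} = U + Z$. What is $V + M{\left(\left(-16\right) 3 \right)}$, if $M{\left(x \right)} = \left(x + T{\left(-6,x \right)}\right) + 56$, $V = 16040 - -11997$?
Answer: $27991$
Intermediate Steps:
$V = 28037$ ($V = 16040 + 11997 = 28037$)
$M{\left(x \right)} = 50 + 2 x$ ($M{\left(x \right)} = \left(x + \left(x - 6\right)\right) + 56 = \left(x + \left(-6 + x\right)\right) + 56 = \left(-6 + 2 x\right) + 56 = 50 + 2 x$)
$V + M{\left(\left(-16\right) 3 \right)} = 28037 + \left(50 + 2 \left(\left(-16\right) 3\right)\right) = 28037 + \left(50 + 2 \left(-48\right)\right) = 28037 + \left(50 - 96\right) = 28037 - 46 = 27991$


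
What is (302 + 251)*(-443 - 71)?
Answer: -284242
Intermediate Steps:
(302 + 251)*(-443 - 71) = 553*(-514) = -284242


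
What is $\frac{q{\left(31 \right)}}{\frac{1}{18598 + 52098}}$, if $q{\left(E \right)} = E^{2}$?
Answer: $67938856$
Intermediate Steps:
$\frac{q{\left(31 \right)}}{\frac{1}{18598 + 52098}} = \frac{31^{2}}{\frac{1}{18598 + 52098}} = \frac{961}{\frac{1}{70696}} = 961 \frac{1}{\frac{1}{70696}} = 961 \cdot 70696 = 67938856$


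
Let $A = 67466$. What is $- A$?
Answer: $-67466$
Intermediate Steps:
$- A = \left(-1\right) 67466 = -67466$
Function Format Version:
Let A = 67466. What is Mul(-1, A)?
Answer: -67466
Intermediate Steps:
Mul(-1, A) = Mul(-1, 67466) = -67466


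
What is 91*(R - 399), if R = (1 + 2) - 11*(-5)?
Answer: -31031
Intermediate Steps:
R = 58 (R = 3 + 55 = 58)
91*(R - 399) = 91*(58 - 399) = 91*(-341) = -31031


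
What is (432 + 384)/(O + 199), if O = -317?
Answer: -408/59 ≈ -6.9153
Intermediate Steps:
(432 + 384)/(O + 199) = (432 + 384)/(-317 + 199) = 816/(-118) = 816*(-1/118) = -408/59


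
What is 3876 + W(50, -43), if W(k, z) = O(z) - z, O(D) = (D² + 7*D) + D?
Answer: 5424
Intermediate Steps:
O(D) = D² + 8*D
W(k, z) = -z + z*(8 + z) (W(k, z) = z*(8 + z) - z = -z + z*(8 + z))
3876 + W(50, -43) = 3876 - 43*(7 - 43) = 3876 - 43*(-36) = 3876 + 1548 = 5424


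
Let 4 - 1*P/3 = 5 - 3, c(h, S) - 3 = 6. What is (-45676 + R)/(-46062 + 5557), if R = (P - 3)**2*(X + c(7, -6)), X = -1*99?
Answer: 46486/40505 ≈ 1.1477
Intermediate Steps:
X = -99
c(h, S) = 9 (c(h, S) = 3 + 6 = 9)
P = 6 (P = 12 - 3*(5 - 3) = 12 - 3*2 = 12 - 6 = 6)
R = -810 (R = (6 - 3)**2*(-99 + 9) = 3**2*(-90) = 9*(-90) = -810)
(-45676 + R)/(-46062 + 5557) = (-45676 - 810)/(-46062 + 5557) = -46486/(-40505) = -46486*(-1/40505) = 46486/40505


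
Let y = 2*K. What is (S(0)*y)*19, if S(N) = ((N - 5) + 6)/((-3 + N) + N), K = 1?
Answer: -38/3 ≈ -12.667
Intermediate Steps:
y = 2 (y = 2*1 = 2)
S(N) = (1 + N)/(-3 + 2*N) (S(N) = ((-5 + N) + 6)/(-3 + 2*N) = (1 + N)/(-3 + 2*N))
(S(0)*y)*19 = (((1 + 0)/(-3 + 2*0))*2)*19 = ((1/(-3 + 0))*2)*19 = ((1/(-3))*2)*19 = (-1/3*1*2)*19 = -1/3*2*19 = -2/3*19 = -38/3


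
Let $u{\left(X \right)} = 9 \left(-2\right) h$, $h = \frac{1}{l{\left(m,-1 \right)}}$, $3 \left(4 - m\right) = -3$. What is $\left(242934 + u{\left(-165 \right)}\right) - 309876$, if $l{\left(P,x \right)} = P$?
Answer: $- \frac{334728}{5} \approx -66946.0$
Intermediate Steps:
$m = 5$ ($m = 4 - -1 = 4 + 1 = 5$)
$h = \frac{1}{5} \approx 0.2$
$u{\left(X \right)} = - \frac{18}{5}$ ($u{\left(X \right)} = 9 \left(-2\right) \frac{1}{5} = \left(-18\right) \frac{1}{5} = - \frac{18}{5}$)
$\left(242934 + u{\left(-165 \right)}\right) - 309876 = \left(242934 - \frac{18}{5}\right) - 309876 = \frac{1214652}{5} - 309876 = - \frac{334728}{5}$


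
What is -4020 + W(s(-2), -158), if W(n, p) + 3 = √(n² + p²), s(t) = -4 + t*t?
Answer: -3865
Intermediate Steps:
s(t) = -4 + t²
W(n, p) = -3 + √(n² + p²)
-4020 + W(s(-2), -158) = -4020 + (-3 + √((-4 + (-2)²)² + (-158)²)) = -4020 + (-3 + √((-4 + 4)² + 24964)) = -4020 + (-3 + √(0² + 24964)) = -4020 + (-3 + √(0 + 24964)) = -4020 + (-3 + √24964) = -4020 + (-3 + 158) = -4020 + 155 = -3865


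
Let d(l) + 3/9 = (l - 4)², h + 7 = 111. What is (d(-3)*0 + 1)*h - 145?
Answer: -41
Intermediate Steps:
h = 104 (h = -7 + 111 = 104)
d(l) = -⅓ + (-4 + l)² (d(l) = -⅓ + (l - 4)² = -⅓ + (-4 + l)²)
(d(-3)*0 + 1)*h - 145 = ((-⅓ + (-4 - 3)²)*0 + 1)*104 - 145 = ((-⅓ + (-7)²)*0 + 1)*104 - 145 = ((-⅓ + 49)*0 + 1)*104 - 145 = ((146/3)*0 + 1)*104 - 145 = (0 + 1)*104 - 145 = 1*104 - 145 = 104 - 145 = -41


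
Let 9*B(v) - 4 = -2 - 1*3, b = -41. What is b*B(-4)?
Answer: 41/9 ≈ 4.5556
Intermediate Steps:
B(v) = -1/9 (B(v) = 4/9 + (-2 - 1*3)/9 = 4/9 + (-2 - 3)/9 = 4/9 + (1/9)*(-5) = 4/9 - 5/9 = -1/9)
b*B(-4) = -41*(-1/9) = 41/9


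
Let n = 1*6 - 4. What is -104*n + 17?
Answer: -191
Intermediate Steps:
n = 2 (n = 6 - 4 = 2)
-104*n + 17 = -104*2 + 17 = -208 + 17 = -191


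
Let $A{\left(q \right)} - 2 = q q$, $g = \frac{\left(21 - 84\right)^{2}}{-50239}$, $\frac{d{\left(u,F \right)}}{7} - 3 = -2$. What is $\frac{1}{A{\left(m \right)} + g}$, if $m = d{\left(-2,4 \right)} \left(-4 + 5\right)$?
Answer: $\frac{7177}{365460} \approx 0.019638$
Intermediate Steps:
$d{\left(u,F \right)} = 7$ ($d{\left(u,F \right)} = 21 + 7 \left(-2\right) = 21 - 14 = 7$)
$g = - \frac{567}{7177}$ ($g = \left(-63\right)^{2} \left(- \frac{1}{50239}\right) = 3969 \left(- \frac{1}{50239}\right) = - \frac{567}{7177} \approx -0.079002$)
$m = 7$ ($m = 7 \left(-4 + 5\right) = 7 \cdot 1 = 7$)
$A{\left(q \right)} = 2 + q^{2}$ ($A{\left(q \right)} = 2 + q q = 2 + q^{2}$)
$\frac{1}{A{\left(m \right)} + g} = \frac{1}{\left(2 + 7^{2}\right) - \frac{567}{7177}} = \frac{1}{\left(2 + 49\right) - \frac{567}{7177}} = \frac{1}{51 - \frac{567}{7177}} = \frac{1}{\frac{365460}{7177}} = \frac{7177}{365460}$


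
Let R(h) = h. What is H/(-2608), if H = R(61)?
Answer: -61/2608 ≈ -0.023390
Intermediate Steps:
H = 61
H/(-2608) = 61/(-2608) = 61*(-1/2608) = -61/2608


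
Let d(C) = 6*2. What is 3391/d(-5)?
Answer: 3391/12 ≈ 282.58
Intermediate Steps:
d(C) = 12
3391/d(-5) = 3391/12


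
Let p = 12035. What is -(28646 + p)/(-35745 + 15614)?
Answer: 40681/20131 ≈ 2.0208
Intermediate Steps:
-(28646 + p)/(-35745 + 15614) = -(28646 + 12035)/(-35745 + 15614) = -40681/(-20131) = -40681*(-1)/20131 = -1*(-40681/20131) = 40681/20131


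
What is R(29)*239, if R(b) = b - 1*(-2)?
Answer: 7409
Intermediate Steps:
R(b) = 2 + b (R(b) = b + 2 = 2 + b)
R(29)*239 = (2 + 29)*239 = 31*239 = 7409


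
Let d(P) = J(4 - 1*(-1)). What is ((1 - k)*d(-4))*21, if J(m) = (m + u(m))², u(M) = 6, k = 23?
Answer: -55902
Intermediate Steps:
J(m) = (6 + m)² (J(m) = (m + 6)² = (6 + m)²)
d(P) = 121 (d(P) = (6 + (4 - 1*(-1)))² = (6 + (4 + 1))² = (6 + 5)² = 11² = 121)
((1 - k)*d(-4))*21 = ((1 - 1*23)*121)*21 = ((1 - 23)*121)*21 = -22*121*21 = -2662*21 = -55902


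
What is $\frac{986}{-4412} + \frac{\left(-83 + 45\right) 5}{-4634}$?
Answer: $- \frac{932711}{5111302} \approx -0.18248$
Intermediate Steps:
$\frac{986}{-4412} + \frac{\left(-83 + 45\right) 5}{-4634} = 986 \left(- \frac{1}{4412}\right) + \left(-38\right) 5 \left(- \frac{1}{4634}\right) = - \frac{493}{2206} - - \frac{95}{2317} = - \frac{493}{2206} + \frac{95}{2317} = - \frac{932711}{5111302}$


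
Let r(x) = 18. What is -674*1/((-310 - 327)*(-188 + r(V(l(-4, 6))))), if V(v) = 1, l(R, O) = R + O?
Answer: -337/54145 ≈ -0.0062240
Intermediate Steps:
l(R, O) = O + R
-674*1/((-310 - 327)*(-188 + r(V(l(-4, 6))))) = -674*1/((-310 - 327)*(-188 + 18)) = -674/((-170*(-637))) = -674/108290 = -674*1/108290 = -337/54145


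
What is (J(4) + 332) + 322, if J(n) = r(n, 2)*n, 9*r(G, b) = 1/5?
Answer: 29434/45 ≈ 654.09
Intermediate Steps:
r(G, b) = 1/45 (r(G, b) = (⅑)/5 = (⅑)*(⅕) = 1/45)
J(n) = n/45
(J(4) + 332) + 322 = ((1/45)*4 + 332) + 322 = (4/45 + 332) + 322 = 14944/45 + 322 = 29434/45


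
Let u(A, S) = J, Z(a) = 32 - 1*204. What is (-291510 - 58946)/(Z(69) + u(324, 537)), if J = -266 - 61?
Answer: 350456/499 ≈ 702.32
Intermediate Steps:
J = -327
Z(a) = -172 (Z(a) = 32 - 204 = -172)
u(A, S) = -327
(-291510 - 58946)/(Z(69) + u(324, 537)) = (-291510 - 58946)/(-172 - 327) = -350456/(-499) = -350456*(-1/499) = 350456/499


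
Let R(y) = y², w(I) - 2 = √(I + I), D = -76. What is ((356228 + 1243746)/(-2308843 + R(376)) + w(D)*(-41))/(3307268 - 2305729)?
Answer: -179332268/2170802731713 - 82*I*√38/1001539 ≈ -8.2611e-5 - 0.00050471*I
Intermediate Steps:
w(I) = 2 + √2*√I (w(I) = 2 + √(I + I) = 2 + √(2*I) = 2 + √2*√I)
((356228 + 1243746)/(-2308843 + R(376)) + w(D)*(-41))/(3307268 - 2305729) = ((356228 + 1243746)/(-2308843 + 376²) + (2 + √2*√(-76))*(-41))/(3307268 - 2305729) = (1599974/(-2308843 + 141376) + (2 + √2*(2*I*√19))*(-41))/1001539 = (1599974/(-2167467) + (2 + 2*I*√38)*(-41))*(1/1001539) = (1599974*(-1/2167467) + (-82 - 82*I*√38))*(1/1001539) = (-1599974/2167467 + (-82 - 82*I*√38))*(1/1001539) = (-179332268/2167467 - 82*I*√38)*(1/1001539) = -179332268/2170802731713 - 82*I*√38/1001539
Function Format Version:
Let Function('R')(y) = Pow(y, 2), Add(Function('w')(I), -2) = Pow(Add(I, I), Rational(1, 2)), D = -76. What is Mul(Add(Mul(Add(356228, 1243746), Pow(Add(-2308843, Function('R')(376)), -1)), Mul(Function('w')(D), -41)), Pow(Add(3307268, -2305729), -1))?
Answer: Add(Rational(-179332268, 2170802731713), Mul(Rational(-82, 1001539), I, Pow(38, Rational(1, 2)))) ≈ Add(-8.2611e-5, Mul(-0.00050471, I))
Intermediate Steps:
Function('w')(I) = Add(2, Mul(Pow(2, Rational(1, 2)), Pow(I, Rational(1, 2)))) (Function('w')(I) = Add(2, Pow(Add(I, I), Rational(1, 2))) = Add(2, Pow(Mul(2, I), Rational(1, 2))) = Add(2, Mul(Pow(2, Rational(1, 2)), Pow(I, Rational(1, 2)))))
Mul(Add(Mul(Add(356228, 1243746), Pow(Add(-2308843, Function('R')(376)), -1)), Mul(Function('w')(D), -41)), Pow(Add(3307268, -2305729), -1)) = Mul(Add(Mul(Add(356228, 1243746), Pow(Add(-2308843, Pow(376, 2)), -1)), Mul(Add(2, Mul(Pow(2, Rational(1, 2)), Pow(-76, Rational(1, 2)))), -41)), Pow(Add(3307268, -2305729), -1)) = Mul(Add(Mul(1599974, Pow(Add(-2308843, 141376), -1)), Mul(Add(2, Mul(Pow(2, Rational(1, 2)), Mul(2, I, Pow(19, Rational(1, 2))))), -41)), Pow(1001539, -1)) = Mul(Add(Mul(1599974, Pow(-2167467, -1)), Mul(Add(2, Mul(2, I, Pow(38, Rational(1, 2)))), -41)), Rational(1, 1001539)) = Mul(Add(Mul(1599974, Rational(-1, 2167467)), Add(-82, Mul(-82, I, Pow(38, Rational(1, 2))))), Rational(1, 1001539)) = Mul(Add(Rational(-1599974, 2167467), Add(-82, Mul(-82, I, Pow(38, Rational(1, 2))))), Rational(1, 1001539)) = Mul(Add(Rational(-179332268, 2167467), Mul(-82, I, Pow(38, Rational(1, 2)))), Rational(1, 1001539)) = Add(Rational(-179332268, 2170802731713), Mul(Rational(-82, 1001539), I, Pow(38, Rational(1, 2))))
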